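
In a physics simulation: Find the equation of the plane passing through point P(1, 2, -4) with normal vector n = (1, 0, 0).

The plane through P with normal n = (a, b, c) satisfies n·(r - P) = 0,
i.e. ax + by + cz = a·x₀ + b·y₀ + c·z₀.
d = 1·1 + 0·2 + 0·(-4)
  = 1 + 0 + 0
  = 1
Equation: x = 1

x = 1


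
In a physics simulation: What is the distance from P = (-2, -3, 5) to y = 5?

distance = |a·x₀ + b·y₀ + c·z₀ - d| / √(a² + b² + c²)
  = |0·(-2) + 1·(-3) + 0·5 - 5| / √(0² + 1² + 0²)
  = |0 - 3 + 0 - 5| / √(0 + 1 + 0)
  = |-8| / √1
  = 8 / 1
  ≈ 8

8


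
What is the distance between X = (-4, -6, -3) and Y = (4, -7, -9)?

d = √[(x₂-x₁)² + (y₂-y₁)² + (z₂-z₁)²]
  = √[8² + (-1)² + (-6)²]
  = √[64 + 1 + 36]
  = √101
  ≈ 10.05

10.05


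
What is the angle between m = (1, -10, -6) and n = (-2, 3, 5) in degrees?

m·n = 1·(-2) + (-10)·3 + (-6)·5 = -2 - 30 - 30 = -62
|m| = √(1² + (-10)² + (-6)²) = √137 ≈ 11.7
|n| = √((-2)² + 3² + 5²) = √38 ≈ 6.164
cos θ = (m·n)/(|m||n|) = -62/(11.7·6.164) ≈ -0.8593
θ = arccos(-0.8593) ≈ 149.2°

149.2°


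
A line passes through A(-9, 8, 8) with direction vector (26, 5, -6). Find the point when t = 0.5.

P(t) = A + t·d
  = (-9 + 26·0.5, 8 + 5·0.5, 8 + (-6)·0.5)
  = (-9 + 13, 8 + 2.5, 8 - 3)
  = (4, 10.5, 5)

(4, 10.5, 5)


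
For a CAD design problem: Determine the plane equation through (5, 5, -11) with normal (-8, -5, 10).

The plane through P with normal n = (a, b, c) satisfies n·(r - P) = 0,
i.e. ax + by + cz = a·x₀ + b·y₀ + c·z₀.
d = (-8)·5 + (-5)·5 + 10·(-11)
  = -40 - 25 - 110
  = -175
Equation: -8x - 5y + 10z = -175

-8x - 5y + 10z = -175


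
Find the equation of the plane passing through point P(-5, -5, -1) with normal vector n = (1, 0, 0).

The plane through P with normal n = (a, b, c) satisfies n·(r - P) = 0,
i.e. ax + by + cz = a·x₀ + b·y₀ + c·z₀.
d = 1·(-5) + 0·(-5) + 0·(-1)
  = -5 + 0 + 0
  = -5
Equation: x = -5

x = -5


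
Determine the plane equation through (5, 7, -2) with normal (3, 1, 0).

The plane through P with normal n = (a, b, c) satisfies n·(r - P) = 0,
i.e. ax + by + cz = a·x₀ + b·y₀ + c·z₀.
d = 3·5 + 1·7 + 0·(-2)
  = 15 + 7 + 0
  = 22
Equation: 3x + y = 22

3x + y = 22


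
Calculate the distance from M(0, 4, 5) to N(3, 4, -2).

d = √[(x₂-x₁)² + (y₂-y₁)² + (z₂-z₁)²]
  = √[3² + 0² + (-7)²]
  = √[9 + 0 + 49]
  = √58
  ≈ 7.616

7.616


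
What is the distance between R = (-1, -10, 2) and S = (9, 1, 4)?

d = √[(x₂-x₁)² + (y₂-y₁)² + (z₂-z₁)²]
  = √[10² + 11² + 2²]
  = √[100 + 121 + 4]
  = √225
  ≈ 15

15


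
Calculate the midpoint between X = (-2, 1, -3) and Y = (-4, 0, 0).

M = ((x₁+x₂)/2, (y₁+y₂)/2, (z₁+z₂)/2)
  = ((-2 - 4)/2, (1 + 0)/2, (-3 + 0)/2)
  = (-6/2, 1/2, -3/2)
  = (-3, 0.5, -1.5)

(-3, 0.5, -1.5)


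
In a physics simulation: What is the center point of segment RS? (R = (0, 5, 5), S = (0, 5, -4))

M = ((x₁+x₂)/2, (y₁+y₂)/2, (z₁+z₂)/2)
  = ((0 + 0)/2, (5 + 5)/2, (5 - 4)/2)
  = (0/2, 10/2, 1/2)
  = (0, 5, 0.5)

(0, 5, 0.5)


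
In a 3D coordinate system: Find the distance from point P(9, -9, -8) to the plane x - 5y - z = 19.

distance = |a·x₀ + b·y₀ + c·z₀ - d| / √(a² + b² + c²)
  = |1·9 + (-5)·(-9) + (-1)·(-8) - 19| / √(1² + (-5)² + (-1)²)
  = |9 + 45 + 8 - 19| / √(1 + 25 + 1)
  = |43| / √27
  = 43 / 5.196
  ≈ 8.275

8.275


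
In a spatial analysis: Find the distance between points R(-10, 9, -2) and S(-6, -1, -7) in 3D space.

d = √[(x₂-x₁)² + (y₂-y₁)² + (z₂-z₁)²]
  = √[4² + (-10)² + (-5)²]
  = √[16 + 100 + 25]
  = √141
  ≈ 11.87

11.87


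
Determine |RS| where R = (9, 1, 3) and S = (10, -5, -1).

d = √[(x₂-x₁)² + (y₂-y₁)² + (z₂-z₁)²]
  = √[1² + (-6)² + (-4)²]
  = √[1 + 36 + 16]
  = √53
  ≈ 7.28

7.28


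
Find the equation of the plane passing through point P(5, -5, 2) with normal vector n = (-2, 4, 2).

The plane through P with normal n = (a, b, c) satisfies n·(r - P) = 0,
i.e. ax + by + cz = a·x₀ + b·y₀ + c·z₀.
d = (-2)·5 + 4·(-5) + 2·2
  = -10 - 20 + 4
  = -26
Equation: -2x + 4y + 2z = -26

-2x + 4y + 2z = -26


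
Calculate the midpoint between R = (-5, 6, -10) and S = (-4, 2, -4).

M = ((x₁+x₂)/2, (y₁+y₂)/2, (z₁+z₂)/2)
  = ((-5 - 4)/2, (6 + 2)/2, (-10 - 4)/2)
  = (-9/2, 8/2, -14/2)
  = (-4.5, 4, -7)

(-4.5, 4, -7)


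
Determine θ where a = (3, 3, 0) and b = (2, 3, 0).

a·b = 3·2 + 3·3 + 0·0 = 6 + 9 + 0 = 15
|a| = √(3² + 3² + 0²) = √18 ≈ 4.243
|b| = √(2² + 3² + 0²) = √13 ≈ 3.606
cos θ = (a·b)/(|a||b|) = 15/(4.243·3.606) ≈ 0.9806
θ = arccos(0.9806) ≈ 11.31°

11.31°


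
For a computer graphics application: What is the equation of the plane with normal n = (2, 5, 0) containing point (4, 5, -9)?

The plane through P with normal n = (a, b, c) satisfies n·(r - P) = 0,
i.e. ax + by + cz = a·x₀ + b·y₀ + c·z₀.
d = 2·4 + 5·5 + 0·(-9)
  = 8 + 25 + 0
  = 33
Equation: 2x + 5y = 33

2x + 5y = 33


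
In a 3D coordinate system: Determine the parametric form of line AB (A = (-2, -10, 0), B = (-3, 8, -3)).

Direction vector d = B - A = (-3 + 2, 8 + 10, -3 + 0) = (-1, 18, -3)
Parametric form r = A + t·d:
x = -2 - t, y = -10 + 18t, z = 0 - 3t

x = -2 - t, y = -10 + 18t, z = 0 - 3t


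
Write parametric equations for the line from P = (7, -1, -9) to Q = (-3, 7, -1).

Direction vector d = Q - P = (-3 - 7, 7 + 1, -1 + 9) = (-10, 8, 8)
Parametric form r = P + t·d:
x = 7 - 10t, y = -1 + 8t, z = -9 + 8t

x = 7 - 10t, y = -1 + 8t, z = -9 + 8t


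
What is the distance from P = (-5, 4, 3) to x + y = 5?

distance = |a·x₀ + b·y₀ + c·z₀ - d| / √(a² + b² + c²)
  = |1·(-5) + 1·4 + 0·3 - 5| / √(1² + 1² + 0²)
  = |-5 + 4 + 0 - 5| / √(1 + 1 + 0)
  = |-6| / √2
  = 6 / 1.414
  ≈ 4.243

4.243


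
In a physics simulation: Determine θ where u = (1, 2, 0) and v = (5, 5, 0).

u·v = 1·5 + 2·5 + 0·0 = 5 + 10 + 0 = 15
|u| = √(1² + 2² + 0²) = √5 ≈ 2.236
|v| = √(5² + 5² + 0²) = √50 ≈ 7.071
cos θ = (u·v)/(|u||v|) = 15/(2.236·7.071) ≈ 0.9487
θ = arccos(0.9487) ≈ 18.43°

18.43°


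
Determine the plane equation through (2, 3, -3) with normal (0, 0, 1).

The plane through P with normal n = (a, b, c) satisfies n·(r - P) = 0,
i.e. ax + by + cz = a·x₀ + b·y₀ + c·z₀.
d = 0·2 + 0·3 + 1·(-3)
  = 0 + 0 - 3
  = -3
Equation: z = -3

z = -3


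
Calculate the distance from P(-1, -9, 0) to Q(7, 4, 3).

d = √[(x₂-x₁)² + (y₂-y₁)² + (z₂-z₁)²]
  = √[8² + 13² + 3²]
  = √[64 + 169 + 9]
  = √242
  ≈ 15.56

15.56


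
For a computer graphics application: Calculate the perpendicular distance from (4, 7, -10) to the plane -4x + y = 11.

distance = |a·x₀ + b·y₀ + c·z₀ - d| / √(a² + b² + c²)
  = |(-4)·4 + 1·7 + 0·(-10) - 11| / √((-4)² + 1² + 0²)
  = |-16 + 7 + 0 - 11| / √(16 + 1 + 0)
  = |-20| / √17
  = 20 / 4.123
  ≈ 4.851

4.851


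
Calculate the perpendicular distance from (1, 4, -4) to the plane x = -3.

distance = |a·x₀ + b·y₀ + c·z₀ - d| / √(a² + b² + c²)
  = |1·1 + 0·4 + 0·(-4) - (-3)| / √(1² + 0² + 0²)
  = |1 + 0 + 0 + 3| / √(1 + 0 + 0)
  = |4| / √1
  = 4 / 1
  ≈ 4

4


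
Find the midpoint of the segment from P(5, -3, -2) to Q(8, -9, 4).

M = ((x₁+x₂)/2, (y₁+y₂)/2, (z₁+z₂)/2)
  = ((5 + 8)/2, (-3 - 9)/2, (-2 + 4)/2)
  = (13/2, -12/2, 2/2)
  = (6.5, -6, 1)

(6.5, -6, 1)


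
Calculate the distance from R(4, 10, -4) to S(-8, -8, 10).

d = √[(x₂-x₁)² + (y₂-y₁)² + (z₂-z₁)²]
  = √[(-12)² + (-18)² + 14²]
  = √[144 + 324 + 196]
  = √664
  ≈ 25.77

25.77


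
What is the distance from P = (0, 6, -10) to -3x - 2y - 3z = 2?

distance = |a·x₀ + b·y₀ + c·z₀ - d| / √(a² + b² + c²)
  = |(-3)·0 + (-2)·6 + (-3)·(-10) - 2| / √((-3)² + (-2)² + (-3)²)
  = |0 - 12 + 30 - 2| / √(9 + 4 + 9)
  = |16| / √22
  = 16 / 4.69
  ≈ 3.411

3.411


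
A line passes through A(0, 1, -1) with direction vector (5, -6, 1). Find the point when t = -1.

P(t) = A + t·d
  = (0 + 5·(-1), 1 + (-6)·(-1), -1 + 1·(-1))
  = (0 - 5, 1 + 6, -1 - 1)
  = (-5, 7, -2)

(-5, 7, -2)


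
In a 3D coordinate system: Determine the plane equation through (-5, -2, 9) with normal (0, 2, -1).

The plane through P with normal n = (a, b, c) satisfies n·(r - P) = 0,
i.e. ax + by + cz = a·x₀ + b·y₀ + c·z₀.
d = 0·(-5) + 2·(-2) + (-1)·9
  = 0 - 4 - 9
  = -13
Equation: 2y - z = -13

2y - z = -13


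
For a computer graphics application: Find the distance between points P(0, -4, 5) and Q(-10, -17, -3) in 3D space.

d = √[(x₂-x₁)² + (y₂-y₁)² + (z₂-z₁)²]
  = √[(-10)² + (-13)² + (-8)²]
  = √[100 + 169 + 64]
  = √333
  ≈ 18.25

18.25


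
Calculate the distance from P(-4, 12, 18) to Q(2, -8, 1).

d = √[(x₂-x₁)² + (y₂-y₁)² + (z₂-z₁)²]
  = √[6² + (-20)² + (-17)²]
  = √[36 + 400 + 289]
  = √725
  ≈ 26.93

26.93


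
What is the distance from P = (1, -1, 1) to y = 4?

distance = |a·x₀ + b·y₀ + c·z₀ - d| / √(a² + b² + c²)
  = |0·1 + 1·(-1) + 0·1 - 4| / √(0² + 1² + 0²)
  = |0 - 1 + 0 - 4| / √(0 + 1 + 0)
  = |-5| / √1
  = 5 / 1
  ≈ 5

5


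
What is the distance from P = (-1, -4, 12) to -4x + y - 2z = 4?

distance = |a·x₀ + b·y₀ + c·z₀ - d| / √(a² + b² + c²)
  = |(-4)·(-1) + 1·(-4) + (-2)·12 - 4| / √((-4)² + 1² + (-2)²)
  = |4 - 4 - 24 - 4| / √(16 + 1 + 4)
  = |-28| / √21
  = 28 / 4.583
  ≈ 6.11

6.11


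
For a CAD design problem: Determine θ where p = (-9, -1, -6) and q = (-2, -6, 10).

p·q = (-9)·(-2) + (-1)·(-6) + (-6)·10 = 18 + 6 - 60 = -36
|p| = √((-9)² + (-1)² + (-6)²) = √118 ≈ 10.86
|q| = √((-2)² + (-6)² + 10²) = √140 ≈ 11.83
cos θ = (p·q)/(|p||q|) = -36/(10.86·11.83) ≈ -0.2801
θ = arccos(-0.2801) ≈ 106.3°

106.3°


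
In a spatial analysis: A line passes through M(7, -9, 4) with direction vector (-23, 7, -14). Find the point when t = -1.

P(t) = M + t·d
  = (7 + (-23)·(-1), -9 + 7·(-1), 4 + (-14)·(-1))
  = (7 + 23, -9 - 7, 4 + 14)
  = (30, -16, 18)

(30, -16, 18)


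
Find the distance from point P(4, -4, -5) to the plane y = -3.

distance = |a·x₀ + b·y₀ + c·z₀ - d| / √(a² + b² + c²)
  = |0·4 + 1·(-4) + 0·(-5) - (-3)| / √(0² + 1² + 0²)
  = |0 - 4 + 0 + 3| / √(0 + 1 + 0)
  = |-1| / √1
  = 1 / 1
  ≈ 1

1


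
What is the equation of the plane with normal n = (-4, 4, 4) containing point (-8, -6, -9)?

The plane through P with normal n = (a, b, c) satisfies n·(r - P) = 0,
i.e. ax + by + cz = a·x₀ + b·y₀ + c·z₀.
d = (-4)·(-8) + 4·(-6) + 4·(-9)
  = 32 - 24 - 36
  = -28
Equation: -4x + 4y + 4z = -28

-4x + 4y + 4z = -28


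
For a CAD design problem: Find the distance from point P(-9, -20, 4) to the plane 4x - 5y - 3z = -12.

distance = |a·x₀ + b·y₀ + c·z₀ - d| / √(a² + b² + c²)
  = |4·(-9) + (-5)·(-20) + (-3)·4 - (-12)| / √(4² + (-5)² + (-3)²)
  = |-36 + 100 - 12 + 12| / √(16 + 25 + 9)
  = |64| / √50
  = 64 / 7.071
  ≈ 9.051

9.051


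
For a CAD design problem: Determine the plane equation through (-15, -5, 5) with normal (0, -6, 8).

The plane through P with normal n = (a, b, c) satisfies n·(r - P) = 0,
i.e. ax + by + cz = a·x₀ + b·y₀ + c·z₀.
d = 0·(-15) + (-6)·(-5) + 8·5
  = 0 + 30 + 40
  = 70
Equation: -6y + 8z = 70

-6y + 8z = 70


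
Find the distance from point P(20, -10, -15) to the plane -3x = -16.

distance = |a·x₀ + b·y₀ + c·z₀ - d| / √(a² + b² + c²)
  = |(-3)·20 + 0·(-10) + 0·(-15) - (-16)| / √((-3)² + 0² + 0²)
  = |-60 + 0 + 0 + 16| / √(9 + 0 + 0)
  = |-44| / √9
  = 44 / 3
  ≈ 14.67

14.67


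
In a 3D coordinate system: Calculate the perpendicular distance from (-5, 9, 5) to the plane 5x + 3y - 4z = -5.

distance = |a·x₀ + b·y₀ + c·z₀ - d| / √(a² + b² + c²)
  = |5·(-5) + 3·9 + (-4)·5 - (-5)| / √(5² + 3² + (-4)²)
  = |-25 + 27 - 20 + 5| / √(25 + 9 + 16)
  = |-13| / √50
  = 13 / 7.071
  ≈ 1.838

1.838


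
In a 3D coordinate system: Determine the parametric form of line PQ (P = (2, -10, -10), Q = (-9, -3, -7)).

Direction vector d = Q - P = (-9 - 2, -3 + 10, -7 + 10) = (-11, 7, 3)
Parametric form r = P + t·d:
x = 2 - 11t, y = -10 + 7t, z = -10 + 3t

x = 2 - 11t, y = -10 + 7t, z = -10 + 3t


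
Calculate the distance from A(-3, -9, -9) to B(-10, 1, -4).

d = √[(x₂-x₁)² + (y₂-y₁)² + (z₂-z₁)²]
  = √[(-7)² + 10² + 5²]
  = √[49 + 100 + 25]
  = √174
  ≈ 13.19

13.19


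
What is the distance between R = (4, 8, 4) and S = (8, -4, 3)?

d = √[(x₂-x₁)² + (y₂-y₁)² + (z₂-z₁)²]
  = √[4² + (-12)² + (-1)²]
  = √[16 + 144 + 1]
  = √161
  ≈ 12.69

12.69


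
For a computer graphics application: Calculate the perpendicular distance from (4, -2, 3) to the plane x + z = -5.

distance = |a·x₀ + b·y₀ + c·z₀ - d| / √(a² + b² + c²)
  = |1·4 + 0·(-2) + 1·3 - (-5)| / √(1² + 0² + 1²)
  = |4 + 0 + 3 + 5| / √(1 + 0 + 1)
  = |12| / √2
  = 12 / 1.414
  ≈ 8.485

8.485


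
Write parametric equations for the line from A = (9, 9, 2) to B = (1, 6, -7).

Direction vector d = B - A = (1 - 9, 6 - 9, -7 - 2) = (-8, -3, -9)
Parametric form r = A + t·d:
x = 9 - 8t, y = 9 - 3t, z = 2 - 9t

x = 9 - 8t, y = 9 - 3t, z = 2 - 9t


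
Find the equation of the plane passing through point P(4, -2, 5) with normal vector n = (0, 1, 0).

The plane through P with normal n = (a, b, c) satisfies n·(r - P) = 0,
i.e. ax + by + cz = a·x₀ + b·y₀ + c·z₀.
d = 0·4 + 1·(-2) + 0·5
  = 0 - 2 + 0
  = -2
Equation: y = -2

y = -2


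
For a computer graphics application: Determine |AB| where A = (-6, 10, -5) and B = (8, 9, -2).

d = √[(x₂-x₁)² + (y₂-y₁)² + (z₂-z₁)²]
  = √[14² + (-1)² + 3²]
  = √[196 + 1 + 9]
  = √206
  ≈ 14.35

14.35


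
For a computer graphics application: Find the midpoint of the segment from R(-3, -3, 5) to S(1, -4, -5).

M = ((x₁+x₂)/2, (y₁+y₂)/2, (z₁+z₂)/2)
  = ((-3 + 1)/2, (-3 - 4)/2, (5 - 5)/2)
  = (-2/2, -7/2, 0/2)
  = (-1, -3.5, 0)

(-1, -3.5, 0)


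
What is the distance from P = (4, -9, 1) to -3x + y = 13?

distance = |a·x₀ + b·y₀ + c·z₀ - d| / √(a² + b² + c²)
  = |(-3)·4 + 1·(-9) + 0·1 - 13| / √((-3)² + 1² + 0²)
  = |-12 - 9 + 0 - 13| / √(9 + 1 + 0)
  = |-34| / √10
  = 34 / 3.162
  ≈ 10.75

10.75


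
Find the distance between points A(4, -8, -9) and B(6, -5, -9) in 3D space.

d = √[(x₂-x₁)² + (y₂-y₁)² + (z₂-z₁)²]
  = √[2² + 3² + 0²]
  = √[4 + 9 + 0]
  = √13
  ≈ 3.606

3.606


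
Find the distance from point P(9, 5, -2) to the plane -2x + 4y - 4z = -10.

distance = |a·x₀ + b·y₀ + c·z₀ - d| / √(a² + b² + c²)
  = |(-2)·9 + 4·5 + (-4)·(-2) - (-10)| / √((-2)² + 4² + (-4)²)
  = |-18 + 20 + 8 + 10| / √(4 + 16 + 16)
  = |20| / √36
  = 20 / 6
  ≈ 3.333

3.333


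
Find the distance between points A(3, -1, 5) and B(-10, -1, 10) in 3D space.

d = √[(x₂-x₁)² + (y₂-y₁)² + (z₂-z₁)²]
  = √[(-13)² + 0² + 5²]
  = √[169 + 0 + 25]
  = √194
  ≈ 13.93

13.93


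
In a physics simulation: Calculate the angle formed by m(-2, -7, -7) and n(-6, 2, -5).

m·n = (-2)·(-6) + (-7)·2 + (-7)·(-5) = 12 - 14 + 35 = 33
|m| = √((-2)² + (-7)² + (-7)²) = √102 ≈ 10.1
|n| = √((-6)² + 2² + (-5)²) = √65 ≈ 8.062
cos θ = (m·n)/(|m||n|) = 33/(10.1·8.062) ≈ 0.4053
θ = arccos(0.4053) ≈ 66.09°

66.09°


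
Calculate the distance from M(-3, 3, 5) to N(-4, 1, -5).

d = √[(x₂-x₁)² + (y₂-y₁)² + (z₂-z₁)²]
  = √[(-1)² + (-2)² + (-10)²]
  = √[1 + 4 + 100]
  = √105
  ≈ 10.25

10.25


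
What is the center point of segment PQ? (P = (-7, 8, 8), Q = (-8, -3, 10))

M = ((x₁+x₂)/2, (y₁+y₂)/2, (z₁+z₂)/2)
  = ((-7 - 8)/2, (8 - 3)/2, (8 + 10)/2)
  = (-15/2, 5/2, 18/2)
  = (-7.5, 2.5, 9)

(-7.5, 2.5, 9)


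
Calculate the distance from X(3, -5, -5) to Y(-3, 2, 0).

d = √[(x₂-x₁)² + (y₂-y₁)² + (z₂-z₁)²]
  = √[(-6)² + 7² + 5²]
  = √[36 + 49 + 25]
  = √110
  ≈ 10.49

10.49


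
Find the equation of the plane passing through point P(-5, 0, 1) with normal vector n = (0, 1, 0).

The plane through P with normal n = (a, b, c) satisfies n·(r - P) = 0,
i.e. ax + by + cz = a·x₀ + b·y₀ + c·z₀.
d = 0·(-5) + 1·0 + 0·1
  = 0 + 0 + 0
  = 0
Equation: y = 0

y = 0


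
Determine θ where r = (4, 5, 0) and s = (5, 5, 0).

r·s = 4·5 + 5·5 + 0·0 = 20 + 25 + 0 = 45
|r| = √(4² + 5² + 0²) = √41 ≈ 6.403
|s| = √(5² + 5² + 0²) = √50 ≈ 7.071
cos θ = (r·s)/(|r||s|) = 45/(6.403·7.071) ≈ 0.9939
θ = arccos(0.9939) ≈ 6.34°

6.34°


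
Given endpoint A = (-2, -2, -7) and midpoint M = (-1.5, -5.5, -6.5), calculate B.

B = 2M - A
  = (2·(-1.5) - (-2), 2·(-5.5) - (-2), 2·(-6.5) - (-7))
  = (-3 + 2, -11 + 2, -13 + 7)
  = (-1, -9, -6)

(-1, -9, -6)


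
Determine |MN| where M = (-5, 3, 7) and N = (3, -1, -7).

d = √[(x₂-x₁)² + (y₂-y₁)² + (z₂-z₁)²]
  = √[8² + (-4)² + (-14)²]
  = √[64 + 16 + 196]
  = √276
  ≈ 16.61

16.61


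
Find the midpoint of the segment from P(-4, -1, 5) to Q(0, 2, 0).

M = ((x₁+x₂)/2, (y₁+y₂)/2, (z₁+z₂)/2)
  = ((-4 + 0)/2, (-1 + 2)/2, (5 + 0)/2)
  = (-4/2, 1/2, 5/2)
  = (-2, 0.5, 2.5)

(-2, 0.5, 2.5)


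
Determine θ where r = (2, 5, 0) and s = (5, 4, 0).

r·s = 2·5 + 5·4 + 0·0 = 10 + 20 + 0 = 30
|r| = √(2² + 5² + 0²) = √29 ≈ 5.385
|s| = √(5² + 4² + 0²) = √41 ≈ 6.403
cos θ = (r·s)/(|r||s|) = 30/(5.385·6.403) ≈ 0.87
θ = arccos(0.87) ≈ 29.54°

29.54°


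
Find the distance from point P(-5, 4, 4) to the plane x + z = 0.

distance = |a·x₀ + b·y₀ + c·z₀ - d| / √(a² + b² + c²)
  = |1·(-5) + 0·4 + 1·4 - 0| / √(1² + 0² + 1²)
  = |-5 + 0 + 4 + 0| / √(1 + 0 + 1)
  = |-1| / √2
  = 1 / 1.414
  ≈ 0.7071

0.7071


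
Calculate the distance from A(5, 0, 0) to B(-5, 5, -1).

d = √[(x₂-x₁)² + (y₂-y₁)² + (z₂-z₁)²]
  = √[(-10)² + 5² + (-1)²]
  = √[100 + 25 + 1]
  = √126
  ≈ 11.22

11.22


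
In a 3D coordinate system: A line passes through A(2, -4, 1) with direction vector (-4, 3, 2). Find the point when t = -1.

P(t) = A + t·d
  = (2 + (-4)·(-1), -4 + 3·(-1), 1 + 2·(-1))
  = (2 + 4, -4 - 3, 1 - 2)
  = (6, -7, -1)

(6, -7, -1)


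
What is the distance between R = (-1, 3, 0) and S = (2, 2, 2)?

d = √[(x₂-x₁)² + (y₂-y₁)² + (z₂-z₁)²]
  = √[3² + (-1)² + 2²]
  = √[9 + 1 + 4]
  = √14
  ≈ 3.742

3.742


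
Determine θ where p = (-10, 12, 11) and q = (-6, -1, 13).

p·q = (-10)·(-6) + 12·(-1) + 11·13 = 60 - 12 + 143 = 191
|p| = √((-10)² + 12² + 11²) = √365 ≈ 19.1
|q| = √((-6)² + (-1)² + 13²) = √206 ≈ 14.35
cos θ = (p·q)/(|p||q|) = 191/(19.1·14.35) ≈ 0.6966
θ = arccos(0.6966) ≈ 45.85°

45.85°


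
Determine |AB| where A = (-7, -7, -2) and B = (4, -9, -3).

d = √[(x₂-x₁)² + (y₂-y₁)² + (z₂-z₁)²]
  = √[11² + (-2)² + (-1)²]
  = √[121 + 4 + 1]
  = √126
  ≈ 11.22

11.22


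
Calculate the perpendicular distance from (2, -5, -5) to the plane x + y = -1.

distance = |a·x₀ + b·y₀ + c·z₀ - d| / √(a² + b² + c²)
  = |1·2 + 1·(-5) + 0·(-5) - (-1)| / √(1² + 1² + 0²)
  = |2 - 5 + 0 + 1| / √(1 + 1 + 0)
  = |-2| / √2
  = 2 / 1.414
  ≈ 1.414

1.414


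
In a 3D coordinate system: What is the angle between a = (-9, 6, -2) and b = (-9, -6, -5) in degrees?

a·b = (-9)·(-9) + 6·(-6) + (-2)·(-5) = 81 - 36 + 10 = 55
|a| = √((-9)² + 6² + (-2)²) = √121 ≈ 11
|b| = √((-9)² + (-6)² + (-5)²) = √142 ≈ 11.92
cos θ = (a·b)/(|a||b|) = 55/(11·11.92) ≈ 0.4196
θ = arccos(0.4196) ≈ 65.19°

65.19°


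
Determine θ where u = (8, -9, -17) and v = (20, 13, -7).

u·v = 8·20 + (-9)·13 + (-17)·(-7) = 160 - 117 + 119 = 162
|u| = √(8² + (-9)² + (-17)²) = √434 ≈ 20.83
|v| = √(20² + 13² + (-7)²) = √618 ≈ 24.86
cos θ = (u·v)/(|u||v|) = 162/(20.83·24.86) ≈ 0.3128
θ = arccos(0.3128) ≈ 71.77°

71.77°


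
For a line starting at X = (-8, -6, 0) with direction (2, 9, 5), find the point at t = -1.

P(t) = X + t·d
  = (-8 + 2·(-1), -6 + 9·(-1), 0 + 5·(-1))
  = (-8 - 2, -6 - 9, 0 - 5)
  = (-10, -15, -5)

(-10, -15, -5)


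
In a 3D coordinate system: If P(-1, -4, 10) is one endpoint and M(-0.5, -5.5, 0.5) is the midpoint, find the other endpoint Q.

Q = 2M - P
  = (2·(-0.5) - (-1), 2·(-5.5) - (-4), 2·0.5 - 10)
  = (-1 + 1, -11 + 4, 1 - 10)
  = (0, -7, -9)

(0, -7, -9)


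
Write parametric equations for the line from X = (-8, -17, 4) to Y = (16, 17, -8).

Direction vector d = Y - X = (16 + 8, 17 + 17, -8 - 4) = (24, 34, -12)
Parametric form r = X + t·d:
x = -8 + 24t, y = -17 + 34t, z = 4 - 12t

x = -8 + 24t, y = -17 + 34t, z = 4 - 12t


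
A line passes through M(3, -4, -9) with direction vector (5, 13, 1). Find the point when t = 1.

P(t) = M + t·d
  = (3 + 5·1, -4 + 13·1, -9 + 1·1)
  = (3 + 5, -4 + 13, -9 + 1)
  = (8, 9, -8)

(8, 9, -8)


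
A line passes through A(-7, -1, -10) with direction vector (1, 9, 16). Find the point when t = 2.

P(t) = A + t·d
  = (-7 + 1·2, -1 + 9·2, -10 + 16·2)
  = (-7 + 2, -1 + 18, -10 + 32)
  = (-5, 17, 22)

(-5, 17, 22)


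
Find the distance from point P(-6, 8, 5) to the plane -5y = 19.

distance = |a·x₀ + b·y₀ + c·z₀ - d| / √(a² + b² + c²)
  = |0·(-6) + (-5)·8 + 0·5 - 19| / √(0² + (-5)² + 0²)
  = |0 - 40 + 0 - 19| / √(0 + 25 + 0)
  = |-59| / √25
  = 59 / 5
  ≈ 11.8

11.8


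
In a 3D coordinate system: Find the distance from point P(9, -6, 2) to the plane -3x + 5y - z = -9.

distance = |a·x₀ + b·y₀ + c·z₀ - d| / √(a² + b² + c²)
  = |(-3)·9 + 5·(-6) + (-1)·2 - (-9)| / √((-3)² + 5² + (-1)²)
  = |-27 - 30 - 2 + 9| / √(9 + 25 + 1)
  = |-50| / √35
  = 50 / 5.916
  ≈ 8.452

8.452


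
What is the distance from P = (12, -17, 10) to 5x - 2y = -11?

distance = |a·x₀ + b·y₀ + c·z₀ - d| / √(a² + b² + c²)
  = |5·12 + (-2)·(-17) + 0·10 - (-11)| / √(5² + (-2)² + 0²)
  = |60 + 34 + 0 + 11| / √(25 + 4 + 0)
  = |105| / √29
  = 105 / 5.385
  ≈ 19.5

19.5


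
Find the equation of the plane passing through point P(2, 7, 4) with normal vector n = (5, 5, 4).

The plane through P with normal n = (a, b, c) satisfies n·(r - P) = 0,
i.e. ax + by + cz = a·x₀ + b·y₀ + c·z₀.
d = 5·2 + 5·7 + 4·4
  = 10 + 35 + 16
  = 61
Equation: 5x + 5y + 4z = 61

5x + 5y + 4z = 61


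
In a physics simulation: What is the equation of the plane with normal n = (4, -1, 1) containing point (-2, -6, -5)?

The plane through P with normal n = (a, b, c) satisfies n·(r - P) = 0,
i.e. ax + by + cz = a·x₀ + b·y₀ + c·z₀.
d = 4·(-2) + (-1)·(-6) + 1·(-5)
  = -8 + 6 - 5
  = -7
Equation: 4x - y + z = -7

4x - y + z = -7


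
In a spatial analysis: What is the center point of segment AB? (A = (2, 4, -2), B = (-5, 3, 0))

M = ((x₁+x₂)/2, (y₁+y₂)/2, (z₁+z₂)/2)
  = ((2 - 5)/2, (4 + 3)/2, (-2 + 0)/2)
  = (-3/2, 7/2, -2/2)
  = (-1.5, 3.5, -1)

(-1.5, 3.5, -1)


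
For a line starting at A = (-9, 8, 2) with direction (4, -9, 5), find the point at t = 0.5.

P(t) = A + t·d
  = (-9 + 4·0.5, 8 + (-9)·0.5, 2 + 5·0.5)
  = (-9 + 2, 8 - 4.5, 2 + 2.5)
  = (-7, 3.5, 4.5)

(-7, 3.5, 4.5)


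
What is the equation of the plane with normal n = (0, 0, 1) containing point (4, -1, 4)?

The plane through P with normal n = (a, b, c) satisfies n·(r - P) = 0,
i.e. ax + by + cz = a·x₀ + b·y₀ + c·z₀.
d = 0·4 + 0·(-1) + 1·4
  = 0 + 0 + 4
  = 4
Equation: z = 4

z = 4


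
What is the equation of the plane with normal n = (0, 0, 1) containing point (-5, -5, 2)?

The plane through P with normal n = (a, b, c) satisfies n·(r - P) = 0,
i.e. ax + by + cz = a·x₀ + b·y₀ + c·z₀.
d = 0·(-5) + 0·(-5) + 1·2
  = 0 + 0 + 2
  = 2
Equation: z = 2

z = 2


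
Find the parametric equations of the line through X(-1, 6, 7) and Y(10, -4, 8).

Direction vector d = Y - X = (10 + 1, -4 - 6, 8 - 7) = (11, -10, 1)
Parametric form r = X + t·d:
x = -1 + 11t, y = 6 - 10t, z = 7 + t

x = -1 + 11t, y = 6 - 10t, z = 7 + t


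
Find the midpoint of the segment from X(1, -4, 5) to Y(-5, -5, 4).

M = ((x₁+x₂)/2, (y₁+y₂)/2, (z₁+z₂)/2)
  = ((1 - 5)/2, (-4 - 5)/2, (5 + 4)/2)
  = (-4/2, -9/2, 9/2)
  = (-2, -4.5, 4.5)

(-2, -4.5, 4.5)


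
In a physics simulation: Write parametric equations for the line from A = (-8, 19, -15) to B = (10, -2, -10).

Direction vector d = B - A = (10 + 8, -2 - 19, -10 + 15) = (18, -21, 5)
Parametric form r = A + t·d:
x = -8 + 18t, y = 19 - 21t, z = -15 + 5t

x = -8 + 18t, y = 19 - 21t, z = -15 + 5t


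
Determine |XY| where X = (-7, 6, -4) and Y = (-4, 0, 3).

d = √[(x₂-x₁)² + (y₂-y₁)² + (z₂-z₁)²]
  = √[3² + (-6)² + 7²]
  = √[9 + 36 + 49]
  = √94
  ≈ 9.695

9.695


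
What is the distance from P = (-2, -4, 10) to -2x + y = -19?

distance = |a·x₀ + b·y₀ + c·z₀ - d| / √(a² + b² + c²)
  = |(-2)·(-2) + 1·(-4) + 0·10 - (-19)| / √((-2)² + 1² + 0²)
  = |4 - 4 + 0 + 19| / √(4 + 1 + 0)
  = |19| / √5
  = 19 / 2.236
  ≈ 8.497

8.497


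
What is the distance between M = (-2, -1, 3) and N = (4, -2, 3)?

d = √[(x₂-x₁)² + (y₂-y₁)² + (z₂-z₁)²]
  = √[6² + (-1)² + 0²]
  = √[36 + 1 + 0]
  = √37
  ≈ 6.083

6.083


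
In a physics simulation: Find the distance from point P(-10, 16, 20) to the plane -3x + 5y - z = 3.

distance = |a·x₀ + b·y₀ + c·z₀ - d| / √(a² + b² + c²)
  = |(-3)·(-10) + 5·16 + (-1)·20 - 3| / √((-3)² + 5² + (-1)²)
  = |30 + 80 - 20 - 3| / √(9 + 25 + 1)
  = |87| / √35
  = 87 / 5.916
  ≈ 14.71

14.71


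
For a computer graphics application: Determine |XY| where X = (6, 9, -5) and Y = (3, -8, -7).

d = √[(x₂-x₁)² + (y₂-y₁)² + (z₂-z₁)²]
  = √[(-3)² + (-17)² + (-2)²]
  = √[9 + 289 + 4]
  = √302
  ≈ 17.38

17.38


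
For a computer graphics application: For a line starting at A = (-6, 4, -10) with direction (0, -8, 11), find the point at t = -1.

P(t) = A + t·d
  = (-6 + 0·(-1), 4 + (-8)·(-1), -10 + 11·(-1))
  = (-6 + 0, 4 + 8, -10 - 11)
  = (-6, 12, -21)

(-6, 12, -21)


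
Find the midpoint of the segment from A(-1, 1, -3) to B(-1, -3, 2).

M = ((x₁+x₂)/2, (y₁+y₂)/2, (z₁+z₂)/2)
  = ((-1 - 1)/2, (1 - 3)/2, (-3 + 2)/2)
  = (-2/2, -2/2, -1/2)
  = (-1, -1, -0.5)

(-1, -1, -0.5)


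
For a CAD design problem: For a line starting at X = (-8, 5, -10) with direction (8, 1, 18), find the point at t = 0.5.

P(t) = X + t·d
  = (-8 + 8·0.5, 5 + 1·0.5, -10 + 18·0.5)
  = (-8 + 4, 5 + 0.5, -10 + 9)
  = (-4, 5.5, -1)

(-4, 5.5, -1)


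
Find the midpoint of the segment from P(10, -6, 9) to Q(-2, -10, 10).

M = ((x₁+x₂)/2, (y₁+y₂)/2, (z₁+z₂)/2)
  = ((10 - 2)/2, (-6 - 10)/2, (9 + 10)/2)
  = (8/2, -16/2, 19/2)
  = (4, -8, 9.5)

(4, -8, 9.5)


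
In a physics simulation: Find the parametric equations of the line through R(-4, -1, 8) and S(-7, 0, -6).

Direction vector d = S - R = (-7 + 4, 0 + 1, -6 - 8) = (-3, 1, -14)
Parametric form r = R + t·d:
x = -4 - 3t, y = -1 + t, z = 8 - 14t

x = -4 - 3t, y = -1 + t, z = 8 - 14t


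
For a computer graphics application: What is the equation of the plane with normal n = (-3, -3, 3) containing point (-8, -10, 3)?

The plane through P with normal n = (a, b, c) satisfies n·(r - P) = 0,
i.e. ax + by + cz = a·x₀ + b·y₀ + c·z₀.
d = (-3)·(-8) + (-3)·(-10) + 3·3
  = 24 + 30 + 9
  = 63
Equation: -3x - 3y + 3z = 63

-3x - 3y + 3z = 63


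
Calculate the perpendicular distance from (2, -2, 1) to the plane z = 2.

distance = |a·x₀ + b·y₀ + c·z₀ - d| / √(a² + b² + c²)
  = |0·2 + 0·(-2) + 1·1 - 2| / √(0² + 0² + 1²)
  = |0 + 0 + 1 - 2| / √(0 + 0 + 1)
  = |-1| / √1
  = 1 / 1
  ≈ 1

1


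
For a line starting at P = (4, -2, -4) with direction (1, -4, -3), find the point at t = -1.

P(t) = P + t·d
  = (4 + 1·(-1), -2 + (-4)·(-1), -4 + (-3)·(-1))
  = (4 - 1, -2 + 4, -4 + 3)
  = (3, 2, -1)

(3, 2, -1)


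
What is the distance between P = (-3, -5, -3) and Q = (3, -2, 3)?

d = √[(x₂-x₁)² + (y₂-y₁)² + (z₂-z₁)²]
  = √[6² + 3² + 6²]
  = √[36 + 9 + 36]
  = √81
  ≈ 9

9


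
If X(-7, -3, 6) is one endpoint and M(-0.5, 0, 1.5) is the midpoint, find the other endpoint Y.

Y = 2M - X
  = (2·(-0.5) - (-7), 2·0 - (-3), 2·1.5 - 6)
  = (-1 + 7, 0 + 3, 3 - 6)
  = (6, 3, -3)

(6, 3, -3)


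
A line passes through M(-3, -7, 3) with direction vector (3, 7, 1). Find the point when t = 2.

P(t) = M + t·d
  = (-3 + 3·2, -7 + 7·2, 3 + 1·2)
  = (-3 + 6, -7 + 14, 3 + 2)
  = (3, 7, 5)

(3, 7, 5)


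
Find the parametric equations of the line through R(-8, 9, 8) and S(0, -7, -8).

Direction vector d = S - R = (0 + 8, -7 - 9, -8 - 8) = (8, -16, -16)
Parametric form r = R + t·d:
x = -8 + 8t, y = 9 - 16t, z = 8 - 16t

x = -8 + 8t, y = 9 - 16t, z = 8 - 16t


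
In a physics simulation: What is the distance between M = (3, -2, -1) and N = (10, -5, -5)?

d = √[(x₂-x₁)² + (y₂-y₁)² + (z₂-z₁)²]
  = √[7² + (-3)² + (-4)²]
  = √[49 + 9 + 16]
  = √74
  ≈ 8.602

8.602


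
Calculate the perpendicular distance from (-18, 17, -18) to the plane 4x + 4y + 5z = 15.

distance = |a·x₀ + b·y₀ + c·z₀ - d| / √(a² + b² + c²)
  = |4·(-18) + 4·17 + 5·(-18) - 15| / √(4² + 4² + 5²)
  = |-72 + 68 - 90 - 15| / √(16 + 16 + 25)
  = |-109| / √57
  = 109 / 7.55
  ≈ 14.44

14.44


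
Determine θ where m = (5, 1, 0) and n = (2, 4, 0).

m·n = 5·2 + 1·4 + 0·0 = 10 + 4 + 0 = 14
|m| = √(5² + 1² + 0²) = √26 ≈ 5.099
|n| = √(2² + 4² + 0²) = √20 ≈ 4.472
cos θ = (m·n)/(|m||n|) = 14/(5.099·4.472) ≈ 0.6139
θ = arccos(0.6139) ≈ 52.13°

52.13°


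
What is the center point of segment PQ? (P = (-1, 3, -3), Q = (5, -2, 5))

M = ((x₁+x₂)/2, (y₁+y₂)/2, (z₁+z₂)/2)
  = ((-1 + 5)/2, (3 - 2)/2, (-3 + 5)/2)
  = (4/2, 1/2, 2/2)
  = (2, 0.5, 1)

(2, 0.5, 1)


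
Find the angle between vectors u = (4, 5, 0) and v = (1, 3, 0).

u·v = 4·1 + 5·3 + 0·0 = 4 + 15 + 0 = 19
|u| = √(4² + 5² + 0²) = √41 ≈ 6.403
|v| = √(1² + 3² + 0²) = √10 ≈ 3.162
cos θ = (u·v)/(|u||v|) = 19/(6.403·3.162) ≈ 0.9383
θ = arccos(0.9383) ≈ 20.22°

20.22°


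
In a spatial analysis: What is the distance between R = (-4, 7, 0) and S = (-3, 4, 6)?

d = √[(x₂-x₁)² + (y₂-y₁)² + (z₂-z₁)²]
  = √[1² + (-3)² + 6²]
  = √[1 + 9 + 36]
  = √46
  ≈ 6.782

6.782


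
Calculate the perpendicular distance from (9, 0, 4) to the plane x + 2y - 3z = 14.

distance = |a·x₀ + b·y₀ + c·z₀ - d| / √(a² + b² + c²)
  = |1·9 + 2·0 + (-3)·4 - 14| / √(1² + 2² + (-3)²)
  = |9 + 0 - 12 - 14| / √(1 + 4 + 9)
  = |-17| / √14
  = 17 / 3.742
  ≈ 4.543

4.543


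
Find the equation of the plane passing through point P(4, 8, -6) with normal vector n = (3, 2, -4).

The plane through P with normal n = (a, b, c) satisfies n·(r - P) = 0,
i.e. ax + by + cz = a·x₀ + b·y₀ + c·z₀.
d = 3·4 + 2·8 + (-4)·(-6)
  = 12 + 16 + 24
  = 52
Equation: 3x + 2y - 4z = 52

3x + 2y - 4z = 52


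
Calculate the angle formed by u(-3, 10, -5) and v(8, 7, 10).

u·v = (-3)·8 + 10·7 + (-5)·10 = -24 + 70 - 50 = -4
|u| = √((-3)² + 10² + (-5)²) = √134 ≈ 11.58
|v| = √(8² + 7² + 10²) = √213 ≈ 14.59
cos θ = (u·v)/(|u||v|) = -4/(11.58·14.59) ≈ -0.02368
θ = arccos(-0.02368) ≈ 91.36°

91.36°


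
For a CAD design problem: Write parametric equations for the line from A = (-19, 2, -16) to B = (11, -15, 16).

Direction vector d = B - A = (11 + 19, -15 - 2, 16 + 16) = (30, -17, 32)
Parametric form r = A + t·d:
x = -19 + 30t, y = 2 - 17t, z = -16 + 32t

x = -19 + 30t, y = 2 - 17t, z = -16 + 32t


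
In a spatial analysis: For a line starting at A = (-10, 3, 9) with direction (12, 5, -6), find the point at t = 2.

P(t) = A + t·d
  = (-10 + 12·2, 3 + 5·2, 9 + (-6)·2)
  = (-10 + 24, 3 + 10, 9 - 12)
  = (14, 13, -3)

(14, 13, -3)


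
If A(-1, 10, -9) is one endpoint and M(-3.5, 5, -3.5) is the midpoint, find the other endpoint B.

B = 2M - A
  = (2·(-3.5) - (-1), 2·5 - 10, 2·(-3.5) - (-9))
  = (-7 + 1, 10 - 10, -7 + 9)
  = (-6, 0, 2)

(-6, 0, 2)


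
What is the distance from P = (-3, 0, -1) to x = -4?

distance = |a·x₀ + b·y₀ + c·z₀ - d| / √(a² + b² + c²)
  = |1·(-3) + 0·0 + 0·(-1) - (-4)| / √(1² + 0² + 0²)
  = |-3 + 0 + 0 + 4| / √(1 + 0 + 0)
  = |1| / √1
  = 1 / 1
  ≈ 1

1


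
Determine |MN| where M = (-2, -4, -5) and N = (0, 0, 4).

d = √[(x₂-x₁)² + (y₂-y₁)² + (z₂-z₁)²]
  = √[2² + 4² + 9²]
  = √[4 + 16 + 81]
  = √101
  ≈ 10.05

10.05


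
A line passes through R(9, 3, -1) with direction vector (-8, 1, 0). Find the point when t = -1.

P(t) = R + t·d
  = (9 + (-8)·(-1), 3 + 1·(-1), -1 + 0·(-1))
  = (9 + 8, 3 - 1, -1 + 0)
  = (17, 2, -1)

(17, 2, -1)


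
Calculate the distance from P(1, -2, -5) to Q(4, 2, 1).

d = √[(x₂-x₁)² + (y₂-y₁)² + (z₂-z₁)²]
  = √[3² + 4² + 6²]
  = √[9 + 16 + 36]
  = √61
  ≈ 7.81

7.81


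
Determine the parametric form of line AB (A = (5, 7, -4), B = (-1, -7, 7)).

Direction vector d = B - A = (-1 - 5, -7 - 7, 7 + 4) = (-6, -14, 11)
Parametric form r = A + t·d:
x = 5 - 6t, y = 7 - 14t, z = -4 + 11t

x = 5 - 6t, y = 7 - 14t, z = -4 + 11t


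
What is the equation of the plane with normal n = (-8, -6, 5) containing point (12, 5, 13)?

The plane through P with normal n = (a, b, c) satisfies n·(r - P) = 0,
i.e. ax + by + cz = a·x₀ + b·y₀ + c·z₀.
d = (-8)·12 + (-6)·5 + 5·13
  = -96 - 30 + 65
  = -61
Equation: -8x - 6y + 5z = -61

-8x - 6y + 5z = -61


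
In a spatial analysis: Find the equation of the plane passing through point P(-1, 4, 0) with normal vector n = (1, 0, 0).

The plane through P with normal n = (a, b, c) satisfies n·(r - P) = 0,
i.e. ax + by + cz = a·x₀ + b·y₀ + c·z₀.
d = 1·(-1) + 0·4 + 0·0
  = -1 + 0 + 0
  = -1
Equation: x = -1

x = -1


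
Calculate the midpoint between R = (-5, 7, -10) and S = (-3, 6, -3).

M = ((x₁+x₂)/2, (y₁+y₂)/2, (z₁+z₂)/2)
  = ((-5 - 3)/2, (7 + 6)/2, (-10 - 3)/2)
  = (-8/2, 13/2, -13/2)
  = (-4, 6.5, -6.5)

(-4, 6.5, -6.5)


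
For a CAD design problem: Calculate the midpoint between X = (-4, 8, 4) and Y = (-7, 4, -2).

M = ((x₁+x₂)/2, (y₁+y₂)/2, (z₁+z₂)/2)
  = ((-4 - 7)/2, (8 + 4)/2, (4 - 2)/2)
  = (-11/2, 12/2, 2/2)
  = (-5.5, 6, 1)

(-5.5, 6, 1)


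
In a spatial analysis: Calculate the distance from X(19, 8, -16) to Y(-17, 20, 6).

d = √[(x₂-x₁)² + (y₂-y₁)² + (z₂-z₁)²]
  = √[(-36)² + 12² + 22²]
  = √[1296 + 144 + 484]
  = √1924
  ≈ 43.86

43.86


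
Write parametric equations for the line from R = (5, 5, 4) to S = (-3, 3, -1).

Direction vector d = S - R = (-3 - 5, 3 - 5, -1 - 4) = (-8, -2, -5)
Parametric form r = R + t·d:
x = 5 - 8t, y = 5 - 2t, z = 4 - 5t

x = 5 - 8t, y = 5 - 2t, z = 4 - 5t


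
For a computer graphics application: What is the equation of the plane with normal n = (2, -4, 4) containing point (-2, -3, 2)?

The plane through P with normal n = (a, b, c) satisfies n·(r - P) = 0,
i.e. ax + by + cz = a·x₀ + b·y₀ + c·z₀.
d = 2·(-2) + (-4)·(-3) + 4·2
  = -4 + 12 + 8
  = 16
Equation: 2x - 4y + 4z = 16

2x - 4y + 4z = 16


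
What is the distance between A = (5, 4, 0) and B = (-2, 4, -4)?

d = √[(x₂-x₁)² + (y₂-y₁)² + (z₂-z₁)²]
  = √[(-7)² + 0² + (-4)²]
  = √[49 + 0 + 16]
  = √65
  ≈ 8.062

8.062


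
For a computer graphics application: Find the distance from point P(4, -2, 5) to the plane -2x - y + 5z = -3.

distance = |a·x₀ + b·y₀ + c·z₀ - d| / √(a² + b² + c²)
  = |(-2)·4 + (-1)·(-2) + 5·5 - (-3)| / √((-2)² + (-1)² + 5²)
  = |-8 + 2 + 25 + 3| / √(4 + 1 + 25)
  = |22| / √30
  = 22 / 5.477
  ≈ 4.017

4.017


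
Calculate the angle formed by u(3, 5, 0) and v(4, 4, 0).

u·v = 3·4 + 5·4 + 0·0 = 12 + 20 + 0 = 32
|u| = √(3² + 5² + 0²) = √34 ≈ 5.831
|v| = √(4² + 4² + 0²) = √32 ≈ 5.657
cos θ = (u·v)/(|u||v|) = 32/(5.831·5.657) ≈ 0.9701
θ = arccos(0.9701) ≈ 14.04°

14.04°


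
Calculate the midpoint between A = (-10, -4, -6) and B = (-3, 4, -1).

M = ((x₁+x₂)/2, (y₁+y₂)/2, (z₁+z₂)/2)
  = ((-10 - 3)/2, (-4 + 4)/2, (-6 - 1)/2)
  = (-13/2, 0/2, -7/2)
  = (-6.5, 0, -3.5)

(-6.5, 0, -3.5)


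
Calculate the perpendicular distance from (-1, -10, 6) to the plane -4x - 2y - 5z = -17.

distance = |a·x₀ + b·y₀ + c·z₀ - d| / √(a² + b² + c²)
  = |(-4)·(-1) + (-2)·(-10) + (-5)·6 - (-17)| / √((-4)² + (-2)² + (-5)²)
  = |4 + 20 - 30 + 17| / √(16 + 4 + 25)
  = |11| / √45
  = 11 / 6.708
  ≈ 1.64

1.64


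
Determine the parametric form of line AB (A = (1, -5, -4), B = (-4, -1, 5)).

Direction vector d = B - A = (-4 - 1, -1 + 5, 5 + 4) = (-5, 4, 9)
Parametric form r = A + t·d:
x = 1 - 5t, y = -5 + 4t, z = -4 + 9t

x = 1 - 5t, y = -5 + 4t, z = -4 + 9t


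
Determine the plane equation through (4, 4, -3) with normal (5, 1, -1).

The plane through P with normal n = (a, b, c) satisfies n·(r - P) = 0,
i.e. ax + by + cz = a·x₀ + b·y₀ + c·z₀.
d = 5·4 + 1·4 + (-1)·(-3)
  = 20 + 4 + 3
  = 27
Equation: 5x + y - z = 27

5x + y - z = 27


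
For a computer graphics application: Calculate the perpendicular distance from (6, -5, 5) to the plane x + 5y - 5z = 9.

distance = |a·x₀ + b·y₀ + c·z₀ - d| / √(a² + b² + c²)
  = |1·6 + 5·(-5) + (-5)·5 - 9| / √(1² + 5² + (-5)²)
  = |6 - 25 - 25 - 9| / √(1 + 25 + 25)
  = |-53| / √51
  = 53 / 7.141
  ≈ 7.421

7.421


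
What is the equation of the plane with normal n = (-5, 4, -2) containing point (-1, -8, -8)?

The plane through P with normal n = (a, b, c) satisfies n·(r - P) = 0,
i.e. ax + by + cz = a·x₀ + b·y₀ + c·z₀.
d = (-5)·(-1) + 4·(-8) + (-2)·(-8)
  = 5 - 32 + 16
  = -11
Equation: -5x + 4y - 2z = -11

-5x + 4y - 2z = -11


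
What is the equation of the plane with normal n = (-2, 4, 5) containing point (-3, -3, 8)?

The plane through P with normal n = (a, b, c) satisfies n·(r - P) = 0,
i.e. ax + by + cz = a·x₀ + b·y₀ + c·z₀.
d = (-2)·(-3) + 4·(-3) + 5·8
  = 6 - 12 + 40
  = 34
Equation: -2x + 4y + 5z = 34

-2x + 4y + 5z = 34


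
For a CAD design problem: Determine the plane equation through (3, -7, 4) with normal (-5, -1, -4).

The plane through P with normal n = (a, b, c) satisfies n·(r - P) = 0,
i.e. ax + by + cz = a·x₀ + b·y₀ + c·z₀.
d = (-5)·3 + (-1)·(-7) + (-4)·4
  = -15 + 7 - 16
  = -24
Equation: -5x - y - 4z = -24

-5x - y - 4z = -24


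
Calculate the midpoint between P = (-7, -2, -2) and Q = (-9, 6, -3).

M = ((x₁+x₂)/2, (y₁+y₂)/2, (z₁+z₂)/2)
  = ((-7 - 9)/2, (-2 + 6)/2, (-2 - 3)/2)
  = (-16/2, 4/2, -5/2)
  = (-8, 2, -2.5)

(-8, 2, -2.5)


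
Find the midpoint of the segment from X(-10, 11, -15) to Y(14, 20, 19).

M = ((x₁+x₂)/2, (y₁+y₂)/2, (z₁+z₂)/2)
  = ((-10 + 14)/2, (11 + 20)/2, (-15 + 19)/2)
  = (4/2, 31/2, 4/2)
  = (2, 15.5, 2)

(2, 15.5, 2)
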